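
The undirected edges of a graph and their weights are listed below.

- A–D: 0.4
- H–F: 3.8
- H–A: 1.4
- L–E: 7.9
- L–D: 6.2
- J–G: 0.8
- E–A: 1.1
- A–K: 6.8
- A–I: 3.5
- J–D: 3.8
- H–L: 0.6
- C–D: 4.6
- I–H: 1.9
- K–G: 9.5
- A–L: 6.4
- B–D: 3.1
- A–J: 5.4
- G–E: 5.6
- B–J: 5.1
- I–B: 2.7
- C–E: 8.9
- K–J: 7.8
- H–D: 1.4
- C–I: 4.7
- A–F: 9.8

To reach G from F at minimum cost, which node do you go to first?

Compare a few routes:
F → H → D → J → G: 3.8+1.4+3.8+0.8 = 9.8
F → H → A → D → J → G: 3.8+1.4+0.4+3.8+0.8 = 10.2
F → H → A → J → G: 3.8+1.4+5.4+0.8 = 11.4
Cheapest is F → H → D → J → G at 9.8.
So from F the first move is to H.

H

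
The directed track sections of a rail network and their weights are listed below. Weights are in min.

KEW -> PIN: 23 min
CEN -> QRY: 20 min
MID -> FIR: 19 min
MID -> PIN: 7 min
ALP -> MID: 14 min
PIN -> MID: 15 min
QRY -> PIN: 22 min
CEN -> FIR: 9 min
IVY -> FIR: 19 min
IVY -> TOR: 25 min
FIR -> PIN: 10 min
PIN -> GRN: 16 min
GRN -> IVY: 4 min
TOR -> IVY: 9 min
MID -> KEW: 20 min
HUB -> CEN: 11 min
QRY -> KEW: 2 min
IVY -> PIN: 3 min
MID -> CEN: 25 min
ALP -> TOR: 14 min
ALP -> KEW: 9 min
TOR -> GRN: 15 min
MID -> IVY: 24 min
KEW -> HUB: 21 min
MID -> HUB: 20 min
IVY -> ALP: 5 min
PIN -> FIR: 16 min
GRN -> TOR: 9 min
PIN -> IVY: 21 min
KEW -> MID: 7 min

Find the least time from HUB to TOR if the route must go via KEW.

72 min

Shortest HUB→KEW: HUB → CEN → QRY → KEW = 33
Best KEW to TOR: KEW → MID → PIN → GRN → TOR costing 39
Total via KEW: 33 + 39 = 72 min.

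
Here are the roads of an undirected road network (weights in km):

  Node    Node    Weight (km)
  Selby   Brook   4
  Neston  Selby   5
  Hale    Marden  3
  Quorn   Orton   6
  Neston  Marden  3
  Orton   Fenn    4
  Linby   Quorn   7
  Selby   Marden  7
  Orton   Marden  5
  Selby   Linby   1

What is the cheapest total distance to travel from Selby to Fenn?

Shortest distances from Selby:
Selby: 0
Linby: 1  (via Selby)
Brook: 4  (via Selby)
Neston: 5  (via Selby)
Marden: 7  (via Selby)
Quorn: 8  (via Linby)
Hale: 10  (via Marden)
Orton: 12  (via Marden)
Fenn: 16  (via Orton)
Shortest route: Selby → Marden → Orton → Fenn = 16 km.

16 km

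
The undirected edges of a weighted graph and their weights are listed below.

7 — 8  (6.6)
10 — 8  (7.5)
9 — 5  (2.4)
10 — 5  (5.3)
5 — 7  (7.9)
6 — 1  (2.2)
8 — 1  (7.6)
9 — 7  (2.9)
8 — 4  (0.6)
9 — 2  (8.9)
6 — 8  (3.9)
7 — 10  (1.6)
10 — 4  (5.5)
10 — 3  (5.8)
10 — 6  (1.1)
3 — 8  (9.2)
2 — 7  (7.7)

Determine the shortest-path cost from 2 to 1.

Running Dijkstra from 2:
2: 0
7: 7.7  (via 2)
9: 8.9  (via 2)
10: 9.3  (via 7)
6: 10.4  (via 10)
5: 11.3  (via 9)
1: 12.6  (via 6)
Shortest route: 2 → 7 → 10 → 6 → 1 = 12.6.

12.6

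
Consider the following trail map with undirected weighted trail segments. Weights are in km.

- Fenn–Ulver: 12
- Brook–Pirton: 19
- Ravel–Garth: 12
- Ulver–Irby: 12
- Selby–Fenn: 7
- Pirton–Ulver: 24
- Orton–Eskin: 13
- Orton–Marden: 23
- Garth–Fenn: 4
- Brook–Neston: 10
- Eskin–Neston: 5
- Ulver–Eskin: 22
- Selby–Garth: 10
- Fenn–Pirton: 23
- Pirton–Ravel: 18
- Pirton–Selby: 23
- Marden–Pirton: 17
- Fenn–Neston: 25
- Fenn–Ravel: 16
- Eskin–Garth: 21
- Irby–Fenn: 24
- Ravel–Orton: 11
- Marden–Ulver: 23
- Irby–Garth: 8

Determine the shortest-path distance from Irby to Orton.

31 km

Compare a few routes:
Irby - Ulver - Eskin - Orton: 12+22+13 = 47
Irby - Garth - Eskin - Orton: 8+21+13 = 42
Irby - Garth - Ravel - Orton: 8+12+11 = 31
Irby - Garth - Fenn - Ravel - Orton: 8+4+16+11 = 39
Cheapest is Irby - Garth - Ravel - Orton at 31 km.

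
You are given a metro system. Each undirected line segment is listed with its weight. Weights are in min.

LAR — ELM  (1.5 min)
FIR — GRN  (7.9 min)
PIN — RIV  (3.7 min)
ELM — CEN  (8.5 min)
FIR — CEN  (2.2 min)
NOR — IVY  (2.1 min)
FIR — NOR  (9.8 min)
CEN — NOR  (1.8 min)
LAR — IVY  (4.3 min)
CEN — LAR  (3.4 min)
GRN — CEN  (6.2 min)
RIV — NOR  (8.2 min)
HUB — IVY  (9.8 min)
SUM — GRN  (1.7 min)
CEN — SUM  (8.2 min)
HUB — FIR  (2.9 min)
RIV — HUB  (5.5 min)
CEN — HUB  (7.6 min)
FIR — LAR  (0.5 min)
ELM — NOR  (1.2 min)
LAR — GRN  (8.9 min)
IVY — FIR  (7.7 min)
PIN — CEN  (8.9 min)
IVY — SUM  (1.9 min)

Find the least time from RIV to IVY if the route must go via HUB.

13.2 min

Best RIV to HUB: RIV → HUB costing 5.5
Shortest HUB→IVY: HUB → FIR → LAR → IVY = 7.7
Total via HUB: 5.5 + 7.7 = 13.2 min.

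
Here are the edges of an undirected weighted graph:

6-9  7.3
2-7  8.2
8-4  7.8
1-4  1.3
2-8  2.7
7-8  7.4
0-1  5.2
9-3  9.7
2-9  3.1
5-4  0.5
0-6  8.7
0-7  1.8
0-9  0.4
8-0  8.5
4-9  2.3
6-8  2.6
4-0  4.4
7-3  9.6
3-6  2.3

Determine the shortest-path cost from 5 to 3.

Compare a few routes:
5 → 4 → 9 → 3: 0.5+2.3+9.7 = 12.5
5 → 4 → 9 → 6 → 3: 0.5+2.3+7.3+2.3 = 12.4
The minimum is 12.4 via 5 → 4 → 9 → 6 → 3.

12.4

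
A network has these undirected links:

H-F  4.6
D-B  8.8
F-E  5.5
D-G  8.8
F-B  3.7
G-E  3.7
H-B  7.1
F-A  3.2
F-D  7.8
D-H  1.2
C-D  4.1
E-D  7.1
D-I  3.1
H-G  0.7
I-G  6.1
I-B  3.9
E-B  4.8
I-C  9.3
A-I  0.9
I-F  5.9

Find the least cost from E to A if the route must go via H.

Shortest E→H: E → G → H = 4.4
Best H to A: H → D → I → A costing 5.2
Total via H: 4.4 + 5.2 = 9.6.

9.6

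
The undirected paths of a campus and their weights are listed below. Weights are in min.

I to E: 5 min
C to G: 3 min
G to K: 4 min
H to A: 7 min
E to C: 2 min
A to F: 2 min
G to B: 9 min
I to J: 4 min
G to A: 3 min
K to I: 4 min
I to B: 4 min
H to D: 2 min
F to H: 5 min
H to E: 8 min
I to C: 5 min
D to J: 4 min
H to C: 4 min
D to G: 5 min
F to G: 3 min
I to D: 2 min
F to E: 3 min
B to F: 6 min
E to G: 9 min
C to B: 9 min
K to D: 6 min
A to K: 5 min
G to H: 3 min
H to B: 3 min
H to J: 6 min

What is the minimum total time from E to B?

Compare a few routes:
E → H → B: 8+3 = 11
E → F → B: 3+6 = 9
The minimum is 9 min via E → F → B.

9 min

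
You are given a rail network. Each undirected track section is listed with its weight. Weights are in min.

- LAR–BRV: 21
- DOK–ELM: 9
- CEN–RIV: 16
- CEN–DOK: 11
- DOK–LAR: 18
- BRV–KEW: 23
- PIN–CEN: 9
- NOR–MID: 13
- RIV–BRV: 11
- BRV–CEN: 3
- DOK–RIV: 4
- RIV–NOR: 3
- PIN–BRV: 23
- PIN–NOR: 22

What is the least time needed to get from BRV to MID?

Enumerating some paths:
BRV - CEN - RIV - NOR - MID: 3+16+3+13 = 35
BRV - CEN - PIN - NOR - MID: 3+9+22+13 = 47
BRV - RIV - NOR - MID: 11+3+13 = 27
BRV - CEN - DOK - RIV - NOR - MID: 3+11+4+3+13 = 34
The minimum is 27 min via BRV - RIV - NOR - MID.

27 min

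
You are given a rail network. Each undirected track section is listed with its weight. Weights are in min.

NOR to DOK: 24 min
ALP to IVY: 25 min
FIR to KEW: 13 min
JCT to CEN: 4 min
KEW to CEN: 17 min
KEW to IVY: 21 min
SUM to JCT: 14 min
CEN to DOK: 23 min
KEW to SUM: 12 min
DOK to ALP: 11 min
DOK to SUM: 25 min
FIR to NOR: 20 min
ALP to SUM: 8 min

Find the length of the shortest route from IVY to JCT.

42 min

Shortest distances from IVY:
IVY: 0
KEW: 21  (via IVY)
ALP: 25  (via IVY)
SUM: 33  (via KEW)
FIR: 34  (via KEW)
DOK: 36  (via ALP)
CEN: 38  (via KEW)
JCT: 42  (via CEN)
Shortest route: IVY → KEW → CEN → JCT = 42 min.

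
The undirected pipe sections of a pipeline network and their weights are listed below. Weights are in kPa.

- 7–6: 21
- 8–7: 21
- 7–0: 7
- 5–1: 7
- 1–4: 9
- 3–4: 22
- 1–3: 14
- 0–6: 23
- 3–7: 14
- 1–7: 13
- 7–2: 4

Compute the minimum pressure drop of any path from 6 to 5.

Candidate routes:
6 → 7 → 1 → 5: 21+13+7 = 41
6 → 0 → 7 → 1 → 5: 23+7+13+7 = 50
The minimum is 41 kPa via 6 → 7 → 1 → 5.

41 kPa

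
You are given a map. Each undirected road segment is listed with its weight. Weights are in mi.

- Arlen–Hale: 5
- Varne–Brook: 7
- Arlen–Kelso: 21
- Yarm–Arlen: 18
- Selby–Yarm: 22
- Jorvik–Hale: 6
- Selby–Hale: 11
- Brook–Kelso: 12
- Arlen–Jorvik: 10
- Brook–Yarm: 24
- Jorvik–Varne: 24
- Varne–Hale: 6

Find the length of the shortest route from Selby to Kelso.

36 mi

Candidate routes:
Selby - Hale - Arlen - Kelso: 11+5+21 = 37
Selby - Hale - Varne - Brook - Kelso: 11+6+7+12 = 36
Selby - Hale - Jorvik - Arlen - Kelso: 11+6+10+21 = 48
Cheapest is Selby - Hale - Varne - Brook - Kelso at 36 mi.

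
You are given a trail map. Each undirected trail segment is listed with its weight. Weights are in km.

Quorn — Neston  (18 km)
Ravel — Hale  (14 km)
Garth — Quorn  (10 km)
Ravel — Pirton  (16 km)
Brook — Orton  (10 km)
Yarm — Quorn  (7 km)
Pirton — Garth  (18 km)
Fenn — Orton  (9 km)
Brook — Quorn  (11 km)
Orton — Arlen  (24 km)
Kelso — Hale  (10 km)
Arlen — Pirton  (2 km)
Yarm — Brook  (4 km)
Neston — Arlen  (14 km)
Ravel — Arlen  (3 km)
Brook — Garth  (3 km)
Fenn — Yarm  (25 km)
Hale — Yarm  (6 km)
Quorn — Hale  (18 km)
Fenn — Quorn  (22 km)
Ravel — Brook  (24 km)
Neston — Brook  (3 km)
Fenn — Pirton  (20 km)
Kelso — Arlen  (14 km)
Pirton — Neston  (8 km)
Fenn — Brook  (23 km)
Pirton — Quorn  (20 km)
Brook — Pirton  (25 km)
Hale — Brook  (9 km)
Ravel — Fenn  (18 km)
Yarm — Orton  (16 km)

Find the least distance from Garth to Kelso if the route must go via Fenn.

Best Garth to Fenn: Garth–Brook–Orton–Fenn costing 22
Best Fenn to Kelso: Fenn–Ravel–Arlen–Kelso costing 35
Total via Fenn: 22 + 35 = 57 km.

57 km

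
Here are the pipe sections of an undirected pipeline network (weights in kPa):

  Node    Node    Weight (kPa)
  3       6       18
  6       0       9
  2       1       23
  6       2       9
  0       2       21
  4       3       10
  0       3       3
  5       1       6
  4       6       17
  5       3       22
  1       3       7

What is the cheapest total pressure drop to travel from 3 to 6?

Candidate routes:
3 → 0 → 6: 3+9 = 12
3 → 6: 18 = 18
3 → 4 → 6: 10+17 = 27
Cheapest is 3 → 0 → 6 at 12 kPa.

12 kPa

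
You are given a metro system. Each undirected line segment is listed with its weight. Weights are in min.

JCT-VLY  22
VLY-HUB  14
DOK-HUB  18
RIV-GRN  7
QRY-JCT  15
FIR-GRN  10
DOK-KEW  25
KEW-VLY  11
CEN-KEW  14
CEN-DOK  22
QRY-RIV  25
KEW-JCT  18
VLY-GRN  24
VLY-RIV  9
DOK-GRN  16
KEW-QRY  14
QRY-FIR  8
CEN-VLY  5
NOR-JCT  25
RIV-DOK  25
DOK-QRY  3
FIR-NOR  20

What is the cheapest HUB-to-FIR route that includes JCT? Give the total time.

59 min

Shortest HUB→JCT: HUB → VLY → JCT = 36
Shortest JCT→FIR: JCT → QRY → FIR = 23
Total via JCT: 36 + 23 = 59 min.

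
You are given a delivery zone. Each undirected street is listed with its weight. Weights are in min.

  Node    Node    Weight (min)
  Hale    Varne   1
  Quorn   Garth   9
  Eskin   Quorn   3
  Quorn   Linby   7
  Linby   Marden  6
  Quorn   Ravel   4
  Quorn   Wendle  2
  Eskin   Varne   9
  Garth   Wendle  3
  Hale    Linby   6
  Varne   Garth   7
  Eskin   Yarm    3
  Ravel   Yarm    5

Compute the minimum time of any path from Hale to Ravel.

17 min

Compare a few routes:
Hale - Varne - Eskin - Yarm - Ravel: 1+9+3+5 = 18
Hale - Linby - Quorn - Ravel: 6+7+4 = 17
The minimum is 17 min via Hale - Linby - Quorn - Ravel.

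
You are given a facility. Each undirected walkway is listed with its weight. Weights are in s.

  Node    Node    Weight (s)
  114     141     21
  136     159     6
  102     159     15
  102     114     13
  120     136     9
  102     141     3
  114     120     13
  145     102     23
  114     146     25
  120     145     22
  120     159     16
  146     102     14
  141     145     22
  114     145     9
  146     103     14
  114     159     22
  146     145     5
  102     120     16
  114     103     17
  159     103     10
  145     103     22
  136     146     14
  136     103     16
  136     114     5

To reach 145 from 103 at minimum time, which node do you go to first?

Enumerating some paths:
103 - 145: 22 = 22
103 - 146 - 145: 14+5 = 19
Cheapest is 103 - 146 - 145 at 19 s.
So from 103 the first move is to 146.

146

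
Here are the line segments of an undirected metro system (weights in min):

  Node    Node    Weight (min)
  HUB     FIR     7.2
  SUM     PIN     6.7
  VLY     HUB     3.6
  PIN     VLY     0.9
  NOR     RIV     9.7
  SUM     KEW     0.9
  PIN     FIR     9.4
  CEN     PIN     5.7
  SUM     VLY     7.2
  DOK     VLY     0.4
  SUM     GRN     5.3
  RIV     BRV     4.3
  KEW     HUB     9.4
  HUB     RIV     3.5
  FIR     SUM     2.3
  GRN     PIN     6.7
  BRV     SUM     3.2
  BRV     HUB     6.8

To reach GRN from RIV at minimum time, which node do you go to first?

BRV

Candidate routes:
RIV → HUB → VLY → PIN → GRN: 3.5+3.6+0.9+6.7 = 14.7
RIV → BRV → SUM → GRN: 4.3+3.2+5.3 = 12.8
Cheapest is RIV → BRV → SUM → GRN at 12.8 min.
So from RIV the first move is to BRV.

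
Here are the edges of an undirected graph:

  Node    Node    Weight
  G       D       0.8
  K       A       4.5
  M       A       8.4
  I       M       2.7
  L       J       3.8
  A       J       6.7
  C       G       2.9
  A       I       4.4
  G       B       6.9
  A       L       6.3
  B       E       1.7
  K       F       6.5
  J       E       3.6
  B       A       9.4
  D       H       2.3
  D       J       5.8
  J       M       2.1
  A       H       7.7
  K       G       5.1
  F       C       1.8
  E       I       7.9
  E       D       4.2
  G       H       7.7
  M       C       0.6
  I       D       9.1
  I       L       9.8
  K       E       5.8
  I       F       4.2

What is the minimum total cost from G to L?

Compare a few routes:
G - D - J - L: 0.8+5.8+3.8 = 10.4
G - C - M - J - L: 2.9+0.6+2.1+3.8 = 9.4
The minimum is 9.4 via G - C - M - J - L.

9.4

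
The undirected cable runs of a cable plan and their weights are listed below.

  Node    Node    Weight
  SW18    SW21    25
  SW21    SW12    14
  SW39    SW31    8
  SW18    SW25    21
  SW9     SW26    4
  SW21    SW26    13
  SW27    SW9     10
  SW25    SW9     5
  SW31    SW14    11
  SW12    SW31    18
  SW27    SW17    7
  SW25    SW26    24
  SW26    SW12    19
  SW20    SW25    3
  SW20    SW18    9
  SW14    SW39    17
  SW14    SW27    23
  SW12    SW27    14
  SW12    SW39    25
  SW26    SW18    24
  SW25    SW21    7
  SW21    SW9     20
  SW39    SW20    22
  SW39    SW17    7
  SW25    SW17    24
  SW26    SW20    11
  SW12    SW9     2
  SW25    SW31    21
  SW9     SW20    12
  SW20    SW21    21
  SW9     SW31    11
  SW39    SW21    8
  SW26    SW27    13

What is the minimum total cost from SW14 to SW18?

39

Candidate routes:
SW14 → SW31 → SW9 → SW20 → SW18: 11+11+12+9 = 43
SW14 → SW31 → SW9 → SW25 → SW20 → SW18: 11+11+5+3+9 = 39
SW14 → SW31 → SW25 → SW20 → SW18: 11+21+3+9 = 44
Cheapest is SW14 → SW31 → SW9 → SW25 → SW20 → SW18 at 39.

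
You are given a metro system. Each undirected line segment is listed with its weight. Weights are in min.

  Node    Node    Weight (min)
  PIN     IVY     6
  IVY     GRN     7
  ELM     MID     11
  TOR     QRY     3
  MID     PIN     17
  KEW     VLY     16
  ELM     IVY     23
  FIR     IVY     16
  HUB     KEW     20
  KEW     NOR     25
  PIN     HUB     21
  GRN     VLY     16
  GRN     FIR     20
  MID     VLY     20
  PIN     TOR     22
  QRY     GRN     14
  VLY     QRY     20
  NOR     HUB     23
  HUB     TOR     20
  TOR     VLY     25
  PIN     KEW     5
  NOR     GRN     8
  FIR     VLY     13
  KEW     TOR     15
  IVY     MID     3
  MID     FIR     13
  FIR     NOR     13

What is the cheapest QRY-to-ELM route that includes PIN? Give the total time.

43 min

Shortest QRY→PIN: QRY → TOR → KEW → PIN = 23
Best PIN to ELM: PIN → IVY → MID → ELM costing 20
Total via PIN: 23 + 20 = 43 min.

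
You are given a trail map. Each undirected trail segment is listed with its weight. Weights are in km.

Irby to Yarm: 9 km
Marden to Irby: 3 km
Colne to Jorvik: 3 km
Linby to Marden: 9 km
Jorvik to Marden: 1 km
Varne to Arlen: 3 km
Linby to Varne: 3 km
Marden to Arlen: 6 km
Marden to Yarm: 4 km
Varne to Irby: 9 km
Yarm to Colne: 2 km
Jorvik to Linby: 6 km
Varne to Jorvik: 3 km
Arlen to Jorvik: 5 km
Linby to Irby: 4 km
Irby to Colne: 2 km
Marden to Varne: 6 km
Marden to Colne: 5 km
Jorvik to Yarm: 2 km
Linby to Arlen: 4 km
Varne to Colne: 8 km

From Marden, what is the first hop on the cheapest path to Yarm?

Jorvik

Candidate routes:
Marden → Yarm: 4 = 4
Marden → Jorvik → Yarm: 1+2 = 3
Marden → Jorvik → Colne → Yarm: 1+3+2 = 6
Cheapest is Marden → Jorvik → Yarm at 3 km.
So from Marden the first move is to Jorvik.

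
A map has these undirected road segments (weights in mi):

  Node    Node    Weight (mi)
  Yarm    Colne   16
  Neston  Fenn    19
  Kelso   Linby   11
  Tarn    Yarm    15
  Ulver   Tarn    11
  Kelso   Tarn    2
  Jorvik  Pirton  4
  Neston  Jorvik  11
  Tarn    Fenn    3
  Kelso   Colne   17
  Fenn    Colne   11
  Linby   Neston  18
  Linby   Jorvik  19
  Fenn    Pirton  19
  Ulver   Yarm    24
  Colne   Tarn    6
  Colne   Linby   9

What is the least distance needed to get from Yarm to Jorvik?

Settle nodes by increasing distance from Yarm:
Yarm: 0
Tarn: 15  (via Yarm)
Colne: 16  (via Yarm)
Kelso: 17  (via Tarn)
Fenn: 18  (via Tarn)
Ulver: 24  (via Yarm)
Linby: 25  (via Colne)
Neston: 37  (via Fenn)
Pirton: 37  (via Fenn)
Jorvik: 41  (via Pirton)
Shortest route: Yarm–Tarn–Fenn–Pirton–Jorvik = 41 mi.

41 mi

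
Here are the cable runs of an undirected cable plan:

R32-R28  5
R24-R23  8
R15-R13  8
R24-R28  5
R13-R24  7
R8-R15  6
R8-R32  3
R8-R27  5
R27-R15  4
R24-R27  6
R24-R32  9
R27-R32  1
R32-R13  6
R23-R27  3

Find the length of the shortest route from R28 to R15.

Shortest distances from R28:
R28: 0
R32: 5  (via R28)
R24: 5  (via R28)
R27: 6  (via R32)
R8: 8  (via R32)
R23: 9  (via R27)
R15: 10  (via R27)
Shortest route: R28–R32–R27–R15 = 10.

10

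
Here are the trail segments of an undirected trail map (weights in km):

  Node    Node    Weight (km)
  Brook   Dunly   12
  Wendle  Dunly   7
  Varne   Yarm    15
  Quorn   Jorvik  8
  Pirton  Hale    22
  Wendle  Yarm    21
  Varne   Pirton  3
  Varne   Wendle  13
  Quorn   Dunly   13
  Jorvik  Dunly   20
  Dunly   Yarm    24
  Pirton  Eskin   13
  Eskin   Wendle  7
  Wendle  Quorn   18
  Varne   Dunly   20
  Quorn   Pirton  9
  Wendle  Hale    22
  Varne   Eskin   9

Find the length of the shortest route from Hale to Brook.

41 km

Candidate routes:
Hale → Pirton → Quorn → Dunly → Brook: 22+9+13+12 = 56
Hale → Pirton → Varne → Wendle → Dunly → Brook: 22+3+13+7+12 = 57
Hale → Wendle → Dunly → Brook: 22+7+12 = 41
The minimum is 41 km via Hale → Wendle → Dunly → Brook.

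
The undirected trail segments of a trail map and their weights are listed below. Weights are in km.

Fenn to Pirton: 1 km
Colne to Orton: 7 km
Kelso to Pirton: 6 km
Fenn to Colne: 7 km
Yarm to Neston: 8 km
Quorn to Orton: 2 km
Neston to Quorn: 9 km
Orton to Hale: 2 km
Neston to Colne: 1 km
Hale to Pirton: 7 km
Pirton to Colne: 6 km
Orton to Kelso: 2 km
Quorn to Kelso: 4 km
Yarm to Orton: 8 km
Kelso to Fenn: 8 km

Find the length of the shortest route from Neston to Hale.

Shortest distances from Neston:
Neston: 0
Colne: 1  (via Neston)
Pirton: 7  (via Colne)
Orton: 8  (via Colne)
Fenn: 8  (via Colne)
Yarm: 8  (via Neston)
Quorn: 9  (via Neston)
Hale: 10  (via Orton)
Shortest route: Neston–Colne–Orton–Hale = 10 km.

10 km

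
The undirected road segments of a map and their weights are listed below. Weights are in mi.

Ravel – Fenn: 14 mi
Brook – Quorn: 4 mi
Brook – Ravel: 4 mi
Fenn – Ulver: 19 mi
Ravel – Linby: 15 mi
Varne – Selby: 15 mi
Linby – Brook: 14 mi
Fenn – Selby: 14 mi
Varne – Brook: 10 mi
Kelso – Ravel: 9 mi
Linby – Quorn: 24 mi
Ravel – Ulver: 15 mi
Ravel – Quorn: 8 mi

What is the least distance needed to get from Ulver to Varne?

Enumerating some paths:
Ulver → Ravel → Brook → Varne: 15+4+10 = 29
Ulver → Fenn → Ravel → Brook → Varne: 19+14+4+10 = 47
Ulver → Ravel → Quorn → Brook → Varne: 15+8+4+10 = 37
Cheapest is Ulver → Ravel → Brook → Varne at 29 mi.

29 mi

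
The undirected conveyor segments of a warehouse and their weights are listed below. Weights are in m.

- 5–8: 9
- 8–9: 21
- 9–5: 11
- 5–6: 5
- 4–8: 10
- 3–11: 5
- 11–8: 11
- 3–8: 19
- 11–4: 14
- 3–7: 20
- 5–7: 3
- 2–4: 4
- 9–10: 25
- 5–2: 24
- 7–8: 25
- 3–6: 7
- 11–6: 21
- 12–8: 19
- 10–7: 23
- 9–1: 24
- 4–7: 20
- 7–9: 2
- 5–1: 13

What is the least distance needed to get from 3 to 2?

23 m

Settle nodes by increasing distance from 3:
3: 0
11: 5  (via 3)
6: 7  (via 3)
5: 12  (via 6)
7: 15  (via 5)
8: 16  (via 11)
9: 17  (via 7)
4: 19  (via 11)
2: 23  (via 4)
Shortest route: 3 → 11 → 4 → 2 = 23 m.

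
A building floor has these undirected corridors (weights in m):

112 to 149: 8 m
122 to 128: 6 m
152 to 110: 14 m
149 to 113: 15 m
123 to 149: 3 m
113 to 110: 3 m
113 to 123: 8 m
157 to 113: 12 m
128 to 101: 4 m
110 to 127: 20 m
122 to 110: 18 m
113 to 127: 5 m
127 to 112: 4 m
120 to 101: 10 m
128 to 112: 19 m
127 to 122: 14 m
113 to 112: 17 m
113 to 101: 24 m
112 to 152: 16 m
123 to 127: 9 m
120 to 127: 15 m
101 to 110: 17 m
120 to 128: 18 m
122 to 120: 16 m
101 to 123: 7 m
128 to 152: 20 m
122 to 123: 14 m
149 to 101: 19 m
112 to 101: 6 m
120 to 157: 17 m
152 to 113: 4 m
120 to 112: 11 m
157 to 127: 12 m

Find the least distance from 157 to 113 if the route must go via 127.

17 m

Best 157 to 127: 157 → 127 costing 12
Shortest 127→113: 127 → 113 = 5
Total via 127: 12 + 5 = 17 m.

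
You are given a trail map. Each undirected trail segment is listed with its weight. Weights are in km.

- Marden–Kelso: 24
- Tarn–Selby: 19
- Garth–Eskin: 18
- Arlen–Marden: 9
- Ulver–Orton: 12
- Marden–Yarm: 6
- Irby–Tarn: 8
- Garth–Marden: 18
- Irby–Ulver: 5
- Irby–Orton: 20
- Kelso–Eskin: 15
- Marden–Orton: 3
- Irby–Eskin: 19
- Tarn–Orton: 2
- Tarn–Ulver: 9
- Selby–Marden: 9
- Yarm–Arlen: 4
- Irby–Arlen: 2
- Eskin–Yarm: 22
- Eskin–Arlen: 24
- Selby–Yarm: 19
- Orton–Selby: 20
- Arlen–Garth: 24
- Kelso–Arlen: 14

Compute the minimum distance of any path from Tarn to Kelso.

Candidate routes:
Tarn–Orton–Marden–Kelso: 2+3+24 = 29
Tarn–Orton–Marden–Arlen–Kelso: 2+3+9+14 = 28
Tarn–Irby–Arlen–Kelso: 8+2+14 = 24
The minimum is 24 km via Tarn–Irby–Arlen–Kelso.

24 km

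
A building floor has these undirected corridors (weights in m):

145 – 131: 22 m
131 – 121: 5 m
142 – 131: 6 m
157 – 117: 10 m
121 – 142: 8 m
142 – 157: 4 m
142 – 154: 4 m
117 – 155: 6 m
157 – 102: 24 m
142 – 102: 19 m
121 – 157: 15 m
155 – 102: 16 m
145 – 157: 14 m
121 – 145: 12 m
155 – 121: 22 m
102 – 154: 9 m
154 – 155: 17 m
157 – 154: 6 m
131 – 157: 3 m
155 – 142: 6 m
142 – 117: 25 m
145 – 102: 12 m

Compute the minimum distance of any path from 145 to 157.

Enumerating some paths:
145 - 131 - 157: 22+3 = 25
145 - 121 - 142 - 157: 12+8+4 = 24
145 - 121 - 131 - 157: 12+5+3 = 20
145 - 157: 14 = 14
Cheapest is 145 - 157 at 14 m.

14 m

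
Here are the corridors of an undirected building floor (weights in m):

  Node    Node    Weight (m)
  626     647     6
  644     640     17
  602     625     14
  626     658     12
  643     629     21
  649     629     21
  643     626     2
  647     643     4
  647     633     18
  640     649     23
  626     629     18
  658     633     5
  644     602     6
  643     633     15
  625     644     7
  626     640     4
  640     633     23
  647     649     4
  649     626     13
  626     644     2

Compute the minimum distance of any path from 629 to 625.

27 m

Candidate routes:
629–643–647–626–644–625: 21+4+6+2+7 = 40
629–643–626–644–625: 21+2+2+7 = 32
629–649–647–643–626–644–625: 21+4+4+2+2+7 = 40
629–626–644–625: 18+2+7 = 27
Cheapest is 629–626–644–625 at 27 m.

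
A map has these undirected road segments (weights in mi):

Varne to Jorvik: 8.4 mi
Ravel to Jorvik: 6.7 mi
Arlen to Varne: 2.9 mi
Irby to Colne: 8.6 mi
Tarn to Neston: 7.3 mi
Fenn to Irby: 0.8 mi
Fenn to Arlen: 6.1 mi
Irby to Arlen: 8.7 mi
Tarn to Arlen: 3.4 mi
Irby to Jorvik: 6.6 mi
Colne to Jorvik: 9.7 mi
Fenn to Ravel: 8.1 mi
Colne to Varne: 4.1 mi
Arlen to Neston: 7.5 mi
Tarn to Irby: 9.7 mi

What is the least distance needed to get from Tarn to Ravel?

Compare a few routes:
Tarn–Arlen–Fenn–Ravel: 3.4+6.1+8.1 = 17.6
Tarn–Arlen–Irby–Fenn–Ravel: 3.4+8.7+0.8+8.1 = 21
Tarn–Arlen–Varne–Jorvik–Ravel: 3.4+2.9+8.4+6.7 = 21.4
Tarn–Irby–Fenn–Ravel: 9.7+0.8+8.1 = 18.6
The minimum is 17.6 mi via Tarn–Arlen–Fenn–Ravel.

17.6 mi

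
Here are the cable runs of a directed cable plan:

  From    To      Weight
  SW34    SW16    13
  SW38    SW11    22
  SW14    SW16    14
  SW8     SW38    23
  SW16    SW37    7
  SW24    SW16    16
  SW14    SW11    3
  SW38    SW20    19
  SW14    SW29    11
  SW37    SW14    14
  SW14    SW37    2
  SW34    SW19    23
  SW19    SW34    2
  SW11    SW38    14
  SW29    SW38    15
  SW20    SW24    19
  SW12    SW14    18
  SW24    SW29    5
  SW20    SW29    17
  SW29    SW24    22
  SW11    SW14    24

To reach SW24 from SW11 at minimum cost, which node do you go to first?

SW38

Enumerating some paths:
SW11 - SW38 - SW20 - SW24: 14+19+19 = 52
SW11 - SW14 - SW29 - SW24: 24+11+22 = 57
Cheapest is SW11 - SW38 - SW20 - SW24 at 52.
So from SW11 the first move is to SW38.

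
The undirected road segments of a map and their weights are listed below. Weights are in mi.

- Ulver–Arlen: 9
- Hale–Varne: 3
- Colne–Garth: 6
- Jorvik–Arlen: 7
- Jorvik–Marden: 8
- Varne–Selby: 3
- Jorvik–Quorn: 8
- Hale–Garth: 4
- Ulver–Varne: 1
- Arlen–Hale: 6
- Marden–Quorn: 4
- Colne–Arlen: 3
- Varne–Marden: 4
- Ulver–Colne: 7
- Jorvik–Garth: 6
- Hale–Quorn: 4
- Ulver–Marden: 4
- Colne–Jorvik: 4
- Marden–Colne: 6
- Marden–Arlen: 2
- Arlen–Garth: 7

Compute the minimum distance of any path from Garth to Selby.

Settle nodes by increasing distance from Garth:
Garth: 0
Hale: 4  (via Garth)
Colne: 6  (via Garth)
Jorvik: 6  (via Garth)
Varne: 7  (via Hale)
Arlen: 7  (via Garth)
Quorn: 8  (via Hale)
Ulver: 8  (via Varne)
Marden: 9  (via Arlen)
Selby: 10  (via Varne)
Shortest route: Garth–Hale–Varne–Selby = 10 mi.

10 mi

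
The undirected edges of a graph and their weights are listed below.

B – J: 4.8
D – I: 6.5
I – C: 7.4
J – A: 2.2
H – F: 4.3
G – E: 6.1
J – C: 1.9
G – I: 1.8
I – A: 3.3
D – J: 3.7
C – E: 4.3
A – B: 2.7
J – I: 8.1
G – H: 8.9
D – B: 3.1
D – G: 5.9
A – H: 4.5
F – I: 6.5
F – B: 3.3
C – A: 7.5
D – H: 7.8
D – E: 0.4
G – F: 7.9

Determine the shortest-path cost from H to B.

Enumerating some paths:
H → D → B: 7.8+3.1 = 10.9
H → F → B: 4.3+3.3 = 7.6
H → A → B: 4.5+2.7 = 7.2
The minimum is 7.2 via H → A → B.

7.2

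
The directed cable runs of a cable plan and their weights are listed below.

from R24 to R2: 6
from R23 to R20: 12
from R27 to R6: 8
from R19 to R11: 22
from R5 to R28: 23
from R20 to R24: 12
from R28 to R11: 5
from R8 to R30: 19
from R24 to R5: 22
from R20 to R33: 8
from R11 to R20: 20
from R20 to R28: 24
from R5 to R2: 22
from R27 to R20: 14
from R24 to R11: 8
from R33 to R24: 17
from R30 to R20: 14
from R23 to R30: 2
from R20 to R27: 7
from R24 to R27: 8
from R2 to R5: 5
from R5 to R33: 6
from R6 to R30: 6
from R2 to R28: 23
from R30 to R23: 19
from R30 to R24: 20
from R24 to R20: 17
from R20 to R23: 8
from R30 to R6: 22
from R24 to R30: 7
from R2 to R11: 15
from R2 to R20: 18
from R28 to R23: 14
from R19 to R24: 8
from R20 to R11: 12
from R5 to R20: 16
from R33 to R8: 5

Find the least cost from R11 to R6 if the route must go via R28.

82

Best R11 to R28: R11–R20–R28 costing 44
Shortest R28→R6: R28–R23–R30–R6 = 38
Total via R28: 44 + 38 = 82.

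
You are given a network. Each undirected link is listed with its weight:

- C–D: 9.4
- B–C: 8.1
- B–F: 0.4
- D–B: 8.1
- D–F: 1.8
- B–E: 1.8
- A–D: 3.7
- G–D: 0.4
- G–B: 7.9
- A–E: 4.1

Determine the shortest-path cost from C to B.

Enumerating some paths:
C → B: 8.1 = 8.1
C → D → G → B: 9.4+0.4+7.9 = 17.7
C → D → B: 9.4+8.1 = 17.5
C → D → F → B: 9.4+1.8+0.4 = 11.6
Cheapest is C → B at 8.1.

8.1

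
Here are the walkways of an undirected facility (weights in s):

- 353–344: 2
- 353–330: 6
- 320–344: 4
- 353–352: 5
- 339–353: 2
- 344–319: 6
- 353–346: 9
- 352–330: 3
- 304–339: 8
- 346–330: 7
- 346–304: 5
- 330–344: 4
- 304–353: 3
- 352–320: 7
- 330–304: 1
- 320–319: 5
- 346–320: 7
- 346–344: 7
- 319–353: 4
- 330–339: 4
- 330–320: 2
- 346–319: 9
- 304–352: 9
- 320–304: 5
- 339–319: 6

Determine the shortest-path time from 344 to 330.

Compare a few routes:
344–353–304–330: 2+3+1 = 6
344–320–330: 4+2 = 6
344–330: 4 = 4
The minimum is 4 s via 344–330.

4 s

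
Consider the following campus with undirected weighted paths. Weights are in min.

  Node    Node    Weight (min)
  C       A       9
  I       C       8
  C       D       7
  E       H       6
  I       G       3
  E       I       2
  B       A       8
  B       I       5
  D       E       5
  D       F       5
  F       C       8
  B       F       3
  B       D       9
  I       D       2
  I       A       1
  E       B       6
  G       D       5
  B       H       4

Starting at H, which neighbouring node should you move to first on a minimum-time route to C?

Enumerating some paths:
H → B → F → C: 4+3+8 = 15
H → E → I → C: 6+2+8 = 16
H → B → I → C: 4+5+8 = 17
H → E → I → D → C: 6+2+2+7 = 17
The minimum is 15 min via H → B → F → C.
So from H the first move is to B.

B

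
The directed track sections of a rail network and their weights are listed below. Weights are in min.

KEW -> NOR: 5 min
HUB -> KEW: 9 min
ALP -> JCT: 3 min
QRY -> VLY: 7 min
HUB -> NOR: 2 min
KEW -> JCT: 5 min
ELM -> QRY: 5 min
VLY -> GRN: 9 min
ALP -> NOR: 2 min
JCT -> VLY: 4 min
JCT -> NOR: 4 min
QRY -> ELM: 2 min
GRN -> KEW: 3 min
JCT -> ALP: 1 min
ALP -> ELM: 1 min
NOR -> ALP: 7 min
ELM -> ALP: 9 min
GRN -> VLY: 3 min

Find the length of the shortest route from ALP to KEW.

19 min

Enumerating some paths:
ALP → JCT → VLY → GRN → KEW: 3+4+9+3 = 19
ALP → ELM → QRY → VLY → GRN → KEW: 1+5+7+9+3 = 25
The minimum is 19 min via ALP → JCT → VLY → GRN → KEW.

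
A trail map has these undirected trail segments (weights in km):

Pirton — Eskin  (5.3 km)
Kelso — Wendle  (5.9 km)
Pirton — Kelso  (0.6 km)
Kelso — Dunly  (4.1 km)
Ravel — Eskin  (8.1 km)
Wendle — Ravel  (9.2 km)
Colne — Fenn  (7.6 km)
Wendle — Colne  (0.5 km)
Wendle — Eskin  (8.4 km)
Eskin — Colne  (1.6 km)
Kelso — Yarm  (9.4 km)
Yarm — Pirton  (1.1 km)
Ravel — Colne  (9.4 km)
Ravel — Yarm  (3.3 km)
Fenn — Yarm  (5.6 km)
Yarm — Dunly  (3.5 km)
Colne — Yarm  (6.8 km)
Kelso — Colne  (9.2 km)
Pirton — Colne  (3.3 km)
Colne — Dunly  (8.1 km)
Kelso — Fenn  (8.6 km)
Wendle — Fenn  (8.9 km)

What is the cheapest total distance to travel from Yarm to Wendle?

4.9 km

Enumerating some paths:
Yarm → Pirton → Colne → Wendle: 1.1+3.3+0.5 = 4.9
Yarm → Pirton → Kelso → Wendle: 1.1+0.6+5.9 = 7.6
Yarm → Colne → Wendle: 6.8+0.5 = 7.3
Cheapest is Yarm → Pirton → Colne → Wendle at 4.9 km.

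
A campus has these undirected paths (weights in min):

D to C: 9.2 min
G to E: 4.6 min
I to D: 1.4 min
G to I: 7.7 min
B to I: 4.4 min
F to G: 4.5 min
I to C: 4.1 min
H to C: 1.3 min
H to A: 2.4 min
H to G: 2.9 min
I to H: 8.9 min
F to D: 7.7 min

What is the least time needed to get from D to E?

13.7 min

Shortest distances from D:
D: 0
I: 1.4  (via D)
C: 5.5  (via I)
B: 5.8  (via I)
H: 6.8  (via C)
F: 7.7  (via D)
G: 9.1  (via I)
A: 9.2  (via H)
E: 13.7  (via G)
Shortest route: D–I–G–E = 13.7 min.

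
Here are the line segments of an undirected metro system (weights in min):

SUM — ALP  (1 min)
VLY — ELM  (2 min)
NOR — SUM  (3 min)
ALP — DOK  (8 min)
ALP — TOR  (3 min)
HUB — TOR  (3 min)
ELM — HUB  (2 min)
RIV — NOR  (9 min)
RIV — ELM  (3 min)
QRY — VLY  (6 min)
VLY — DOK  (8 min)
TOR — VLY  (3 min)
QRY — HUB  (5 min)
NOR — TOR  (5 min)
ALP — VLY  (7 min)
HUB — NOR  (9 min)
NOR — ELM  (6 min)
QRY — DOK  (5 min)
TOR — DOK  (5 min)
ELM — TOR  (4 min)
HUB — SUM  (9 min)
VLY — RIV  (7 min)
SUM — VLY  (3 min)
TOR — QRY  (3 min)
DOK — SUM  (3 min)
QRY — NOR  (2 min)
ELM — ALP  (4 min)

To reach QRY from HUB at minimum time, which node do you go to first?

QRY

Compare a few routes:
HUB - TOR - QRY: 3+3 = 6
HUB - QRY: 5 = 5
Cheapest is HUB - QRY at 5 min.
So from HUB the first move is to QRY.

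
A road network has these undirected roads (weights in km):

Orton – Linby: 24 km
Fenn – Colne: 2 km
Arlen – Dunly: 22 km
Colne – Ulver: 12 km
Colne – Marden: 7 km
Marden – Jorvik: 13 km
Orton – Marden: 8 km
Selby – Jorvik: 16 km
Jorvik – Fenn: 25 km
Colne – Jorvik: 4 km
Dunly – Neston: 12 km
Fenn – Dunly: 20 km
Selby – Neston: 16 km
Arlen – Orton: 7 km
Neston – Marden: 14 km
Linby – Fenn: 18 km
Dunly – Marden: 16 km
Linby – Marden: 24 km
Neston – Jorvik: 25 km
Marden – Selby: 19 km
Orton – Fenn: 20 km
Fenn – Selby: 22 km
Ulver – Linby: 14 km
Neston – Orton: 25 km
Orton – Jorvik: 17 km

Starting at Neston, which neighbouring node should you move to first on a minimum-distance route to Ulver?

Marden

Candidate routes:
Neston - Marden - Colne - Ulver: 14+7+12 = 33
Neston - Jorvik - Colne - Ulver: 25+4+12 = 41
The minimum is 33 km via Neston - Marden - Colne - Ulver.
So from Neston the first move is to Marden.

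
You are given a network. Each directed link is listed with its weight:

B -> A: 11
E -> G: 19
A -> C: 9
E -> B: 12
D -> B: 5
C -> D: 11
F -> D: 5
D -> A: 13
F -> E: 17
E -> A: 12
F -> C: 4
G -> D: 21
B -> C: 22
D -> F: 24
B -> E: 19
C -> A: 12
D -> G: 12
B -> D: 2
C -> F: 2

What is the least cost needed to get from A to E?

Candidate routes:
A - C - F - E: 9+2+17 = 28
A - C - D - B - E: 9+11+5+19 = 44
A - C - F - D - B - E: 9+2+5+5+19 = 40
Cheapest is A - C - F - E at 28.

28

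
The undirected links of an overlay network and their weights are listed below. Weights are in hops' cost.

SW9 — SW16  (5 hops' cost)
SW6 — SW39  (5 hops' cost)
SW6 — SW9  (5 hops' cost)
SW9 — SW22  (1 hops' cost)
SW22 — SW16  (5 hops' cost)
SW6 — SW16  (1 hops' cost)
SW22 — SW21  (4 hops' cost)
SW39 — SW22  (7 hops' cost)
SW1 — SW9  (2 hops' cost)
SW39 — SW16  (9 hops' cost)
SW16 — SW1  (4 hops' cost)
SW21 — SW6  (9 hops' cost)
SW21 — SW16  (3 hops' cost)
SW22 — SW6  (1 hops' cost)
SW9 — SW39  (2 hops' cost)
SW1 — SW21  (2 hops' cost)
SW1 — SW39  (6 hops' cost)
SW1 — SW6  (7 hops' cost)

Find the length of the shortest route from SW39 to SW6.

4 hops' cost

Running Dijkstra from SW39:
SW39: 0
SW9: 2  (via SW39)
SW22: 3  (via SW9)
SW6: 4  (via SW22)
Shortest route: SW39–SW9–SW22–SW6 = 4 hops' cost.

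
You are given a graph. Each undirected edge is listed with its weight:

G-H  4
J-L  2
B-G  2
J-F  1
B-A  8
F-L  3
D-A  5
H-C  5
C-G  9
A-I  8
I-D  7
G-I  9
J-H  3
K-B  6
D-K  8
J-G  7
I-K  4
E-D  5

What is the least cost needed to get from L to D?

24

Compare a few routes:
L - J - G - B - K - D: 2+7+2+6+8 = 25
L - J - G - I - D: 2+7+9+7 = 25
L - J - G - B - A - D: 2+7+2+8+5 = 24
The minimum is 24 via L - J - G - B - A - D.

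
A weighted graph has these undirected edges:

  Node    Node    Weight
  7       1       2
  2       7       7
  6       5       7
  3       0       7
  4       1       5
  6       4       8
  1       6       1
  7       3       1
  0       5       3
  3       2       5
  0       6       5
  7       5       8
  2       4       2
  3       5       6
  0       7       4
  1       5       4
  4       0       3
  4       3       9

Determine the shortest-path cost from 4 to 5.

Shortest distances from 4:
4: 0
2: 2  (via 4)
0: 3  (via 4)
1: 5  (via 4)
5: 6  (via 0)
Shortest route: 4–0–5 = 6.

6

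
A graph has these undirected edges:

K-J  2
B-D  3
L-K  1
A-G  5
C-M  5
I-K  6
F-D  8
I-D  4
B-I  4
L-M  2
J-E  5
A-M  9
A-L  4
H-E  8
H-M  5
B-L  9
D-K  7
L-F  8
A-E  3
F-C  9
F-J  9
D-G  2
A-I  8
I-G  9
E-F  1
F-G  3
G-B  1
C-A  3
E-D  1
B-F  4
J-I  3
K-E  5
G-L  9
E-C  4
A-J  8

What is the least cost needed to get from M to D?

Settle nodes by increasing distance from M:
M: 0
L: 2  (via M)
K: 3  (via L)
C: 5  (via M)
H: 5  (via M)
J: 5  (via K)
A: 6  (via L)
E: 8  (via K)
I: 8  (via J)
D: 9  (via E)
Shortest route: M–L–K–E–D = 9.

9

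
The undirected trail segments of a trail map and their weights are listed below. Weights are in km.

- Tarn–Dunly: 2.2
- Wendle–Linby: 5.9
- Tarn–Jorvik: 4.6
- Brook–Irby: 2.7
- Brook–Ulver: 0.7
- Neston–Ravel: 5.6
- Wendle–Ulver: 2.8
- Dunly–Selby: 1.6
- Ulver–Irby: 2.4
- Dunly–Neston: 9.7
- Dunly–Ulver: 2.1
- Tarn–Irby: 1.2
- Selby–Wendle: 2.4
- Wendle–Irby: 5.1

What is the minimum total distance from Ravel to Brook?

18.1 km

Candidate routes:
Ravel - Neston - Dunly - Ulver - Brook: 5.6+9.7+2.1+0.7 = 18.1
Ravel - Neston - Dunly - Tarn - Irby - Brook: 5.6+9.7+2.2+1.2+2.7 = 21.4
Ravel - Neston - Dunly - Tarn - Irby - Ulver - Brook: 5.6+9.7+2.2+1.2+2.4+0.7 = 21.8
Cheapest is Ravel - Neston - Dunly - Ulver - Brook at 18.1 km.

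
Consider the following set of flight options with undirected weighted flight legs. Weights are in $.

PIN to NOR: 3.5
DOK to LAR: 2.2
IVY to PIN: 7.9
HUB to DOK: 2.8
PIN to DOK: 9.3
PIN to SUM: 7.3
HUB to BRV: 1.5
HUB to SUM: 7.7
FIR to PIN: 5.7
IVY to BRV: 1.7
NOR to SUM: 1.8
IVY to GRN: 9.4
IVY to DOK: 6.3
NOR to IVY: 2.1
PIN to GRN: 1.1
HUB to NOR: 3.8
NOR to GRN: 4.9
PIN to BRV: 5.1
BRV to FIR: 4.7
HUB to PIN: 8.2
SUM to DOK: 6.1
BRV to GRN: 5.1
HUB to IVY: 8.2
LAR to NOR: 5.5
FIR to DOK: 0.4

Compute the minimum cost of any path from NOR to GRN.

Settle nodes by increasing distance from NOR:
NOR: 0
SUM: 1.8  (via NOR)
IVY: 2.1  (via NOR)
PIN: 3.5  (via NOR)
HUB: 3.8  (via NOR)
BRV: 3.8  (via IVY)
GRN: 4.6  (via PIN)
Shortest route: NOR–PIN–GRN = $4.6.

$4.6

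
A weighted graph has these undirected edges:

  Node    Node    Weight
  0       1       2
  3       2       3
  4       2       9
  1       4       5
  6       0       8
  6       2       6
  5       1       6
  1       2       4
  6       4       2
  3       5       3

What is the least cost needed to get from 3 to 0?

Compare a few routes:
3 → 2 → 6 → 4 → 1 → 0: 3+6+2+5+2 = 18
3 → 2 → 1 → 0: 3+4+2 = 9
3 → 2 → 6 → 0: 3+6+8 = 17
3 → 5 → 1 → 0: 3+6+2 = 11
The minimum is 9 via 3 → 2 → 1 → 0.

9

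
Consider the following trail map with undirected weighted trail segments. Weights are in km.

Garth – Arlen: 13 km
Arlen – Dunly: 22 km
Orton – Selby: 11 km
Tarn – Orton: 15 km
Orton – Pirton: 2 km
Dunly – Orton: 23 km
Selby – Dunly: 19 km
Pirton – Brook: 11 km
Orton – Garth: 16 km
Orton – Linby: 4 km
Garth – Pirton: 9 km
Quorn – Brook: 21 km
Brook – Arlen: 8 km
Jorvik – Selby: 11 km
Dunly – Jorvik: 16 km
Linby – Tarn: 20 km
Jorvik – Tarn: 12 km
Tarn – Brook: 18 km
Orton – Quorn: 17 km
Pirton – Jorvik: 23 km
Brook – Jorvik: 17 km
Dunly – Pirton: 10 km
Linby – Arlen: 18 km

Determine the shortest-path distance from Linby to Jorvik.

26 km

Running Dijkstra from Linby:
Linby: 0
Orton: 4  (via Linby)
Pirton: 6  (via Orton)
Selby: 15  (via Orton)
Garth: 15  (via Pirton)
Dunly: 16  (via Pirton)
Brook: 17  (via Pirton)
Arlen: 18  (via Linby)
Tarn: 19  (via Orton)
Quorn: 21  (via Orton)
Jorvik: 26  (via Selby)
Shortest route: Linby–Orton–Selby–Jorvik = 26 km.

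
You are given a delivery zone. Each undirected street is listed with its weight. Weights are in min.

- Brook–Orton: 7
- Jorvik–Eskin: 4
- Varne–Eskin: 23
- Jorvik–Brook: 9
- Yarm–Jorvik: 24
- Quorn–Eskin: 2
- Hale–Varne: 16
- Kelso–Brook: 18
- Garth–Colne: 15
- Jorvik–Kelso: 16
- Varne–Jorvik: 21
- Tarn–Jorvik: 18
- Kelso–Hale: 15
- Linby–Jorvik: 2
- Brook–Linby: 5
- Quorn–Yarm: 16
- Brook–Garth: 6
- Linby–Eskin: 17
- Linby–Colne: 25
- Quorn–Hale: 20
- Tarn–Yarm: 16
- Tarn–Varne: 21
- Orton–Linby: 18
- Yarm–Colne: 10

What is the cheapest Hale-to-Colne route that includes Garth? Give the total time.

Shortest Hale→Garth: Hale → Kelso → Brook → Garth = 39
Best Garth to Colne: Garth → Colne costing 15
Total via Garth: 39 + 15 = 54 min.

54 min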